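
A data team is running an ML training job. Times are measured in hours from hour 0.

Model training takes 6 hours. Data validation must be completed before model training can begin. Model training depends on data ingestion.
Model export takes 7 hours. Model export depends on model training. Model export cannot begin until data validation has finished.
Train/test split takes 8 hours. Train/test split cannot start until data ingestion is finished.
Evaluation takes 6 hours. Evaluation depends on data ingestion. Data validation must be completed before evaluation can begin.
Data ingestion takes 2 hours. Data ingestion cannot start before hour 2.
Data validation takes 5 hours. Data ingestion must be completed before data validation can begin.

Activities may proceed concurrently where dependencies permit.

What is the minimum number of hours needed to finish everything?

After its own release at hour 2, data ingestion can start at hour 2 and finishes at hour 4.
Train/test split waits on data ingestion (finishes hour 4), so it starts at hour 4 and finishes at 4 + 8 = hour 12.
Data validation cannot begin until data ingestion (finishes hour 4). It runs from hour 4 to 4 + 5 = hour 9.
For evaluation: data ingestion (finishes hour 4); data validation (finishes hour 9). Taking the maximum gives a start of hour 9, and it finishes at 9 + 6 = hour 15.
Model training cannot start until data validation (finishes hour 9); data ingestion (finishes hour 4). The controlling bound is hour 9, so model training finishes at 9 + 6 = hour 15.
For model export: model training (finishes hour 15); data validation (finishes hour 9). Taking the maximum gives a start of hour 15, and it finishes at 15 + 7 = hour 22.
All tasks are finished once the last one completes. Finish times: Data ingestion at 4, Data validation at 9, Train/test split at 12, Model training at 15, Evaluation at 15, Model export at 22. The latest is hour 22.

22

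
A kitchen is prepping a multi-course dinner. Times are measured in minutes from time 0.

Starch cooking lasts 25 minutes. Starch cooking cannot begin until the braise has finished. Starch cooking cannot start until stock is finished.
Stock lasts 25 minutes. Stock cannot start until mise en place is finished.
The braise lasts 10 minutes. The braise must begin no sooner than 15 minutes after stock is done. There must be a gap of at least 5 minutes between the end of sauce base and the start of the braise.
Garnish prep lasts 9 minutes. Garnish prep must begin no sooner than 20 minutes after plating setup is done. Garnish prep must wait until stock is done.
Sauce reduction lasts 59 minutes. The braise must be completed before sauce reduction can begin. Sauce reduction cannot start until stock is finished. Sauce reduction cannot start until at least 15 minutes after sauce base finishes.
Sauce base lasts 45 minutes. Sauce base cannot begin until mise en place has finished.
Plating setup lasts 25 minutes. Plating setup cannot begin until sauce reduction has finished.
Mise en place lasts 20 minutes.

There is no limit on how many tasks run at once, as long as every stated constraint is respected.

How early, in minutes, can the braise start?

Mise en place has no prerequisites, so it starts at minute 0 and finishes at minute 20.
After mise en place (finishes minute 20), sauce base can start at minute 20 and finishes at minute 65.
Stock cannot begin until mise en place (finishes minute 20). It runs from minute 20 to 20 + 25 = minute 45.
The braise waits on stock (finishes minute 45, plus 15-minute gap → minute 60); sauce base (finishes minute 65, plus 5-minute gap → minute 70). The latest of these is minute 70, which is the earliest the braise can start.

70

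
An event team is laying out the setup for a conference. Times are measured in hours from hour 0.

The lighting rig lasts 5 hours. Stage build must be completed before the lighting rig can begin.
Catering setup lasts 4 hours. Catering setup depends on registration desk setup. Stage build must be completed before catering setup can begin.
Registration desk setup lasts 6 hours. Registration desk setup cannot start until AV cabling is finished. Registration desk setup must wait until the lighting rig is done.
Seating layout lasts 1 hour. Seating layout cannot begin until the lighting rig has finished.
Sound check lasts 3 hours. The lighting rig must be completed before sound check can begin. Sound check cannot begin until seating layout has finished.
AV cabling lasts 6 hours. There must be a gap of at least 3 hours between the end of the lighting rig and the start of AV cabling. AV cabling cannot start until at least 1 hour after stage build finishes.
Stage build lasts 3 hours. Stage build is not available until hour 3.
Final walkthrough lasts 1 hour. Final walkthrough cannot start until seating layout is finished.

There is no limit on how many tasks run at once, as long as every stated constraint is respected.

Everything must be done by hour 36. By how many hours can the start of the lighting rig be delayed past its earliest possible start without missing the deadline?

Stage build cannot begin until its own release at hour 3. It runs from hour 3 to 3 + 3 = hour 6.
The lighting rig waits on stage build (finishes hour 6), so it starts at hour 6 and finishes at 6 + 5 = hour 11.

Working backward from the deadline:
Nothing follows catering setup; the deadline of hour 36 is its only limit. It must start by 36 − 4 = hour 32.
Since catering setup (must start by hour 32) depends on it, registration desk setup must finish by hour 32. Backing off its 6-hour duration gives a latest start of hour 26.
AV cabling feeds into registration desk setup (must start by hour 26); so AV cabling must finish by hour 26 and therefore start by hour 20.
Nothing follows sound check; the deadline of hour 36 is its only limit. It must start by 36 − 3 = hour 33.
To finish by hour 36, final walkthrough (duration 1) must start no later than hour 35.
Seating layout feeds sound check (must start by hour 33); final walkthrough (must start by hour 35). Taking the minimum, seating layout must finish by hour 33 and start by 33 − 1 = hour 32.
The lighting rig must finish in time for AV cabling (must start by hour 20, minus 3-hour gap → hour 17); seating layout (must start by hour 32); registration desk setup (must start by hour 26); sound check (must start by hour 33). The tightest is hour 17, so the lighting rig must start by 17 − 5 = hour 12.
So the lighting rig can start as early as hour 6 and as late as hour 12, giving 12 − 6 = 6 hours of slack.

6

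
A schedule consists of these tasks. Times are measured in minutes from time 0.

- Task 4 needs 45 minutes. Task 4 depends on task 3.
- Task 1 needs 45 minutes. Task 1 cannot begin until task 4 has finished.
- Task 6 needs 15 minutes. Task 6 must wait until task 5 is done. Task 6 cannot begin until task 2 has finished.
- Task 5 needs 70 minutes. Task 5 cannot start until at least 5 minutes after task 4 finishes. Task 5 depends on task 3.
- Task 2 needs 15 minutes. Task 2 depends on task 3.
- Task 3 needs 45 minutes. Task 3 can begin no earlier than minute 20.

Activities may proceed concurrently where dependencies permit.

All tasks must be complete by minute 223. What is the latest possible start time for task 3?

43

Nothing follows task 6; the deadline of minute 223 is its only limit. It must start by 223 − 15 = minute 208.
Task 2 has to be done before task 6 (must start by minute 208). That means finishing by minute 208, i.e. starting by 208 − 15 = minute 193.
Task 1 has no dependents, so it just needs to finish by minute 223. Starting by 223 − 45 = minute 178 achieves that.
Since task 6 (must start by minute 208) depends on it, task 5 must finish by minute 208. Backing off its 70-minute duration gives a latest start of minute 138.
Task 4 has several dependents: task 1 (must start by minute 178); task 5 (must start by minute 138, minus 5-minute gap → minute 133). The earliest of those limits is minute 133, so task 4 must start by 133 − 45 = minute 88.
For task 3: task 2 (must start by minute 193); task 4 (must start by minute 88); task 5 (must start by minute 138). The most restrictive is minute 88; with a 45-minute duration, task 3 must start by minute 43.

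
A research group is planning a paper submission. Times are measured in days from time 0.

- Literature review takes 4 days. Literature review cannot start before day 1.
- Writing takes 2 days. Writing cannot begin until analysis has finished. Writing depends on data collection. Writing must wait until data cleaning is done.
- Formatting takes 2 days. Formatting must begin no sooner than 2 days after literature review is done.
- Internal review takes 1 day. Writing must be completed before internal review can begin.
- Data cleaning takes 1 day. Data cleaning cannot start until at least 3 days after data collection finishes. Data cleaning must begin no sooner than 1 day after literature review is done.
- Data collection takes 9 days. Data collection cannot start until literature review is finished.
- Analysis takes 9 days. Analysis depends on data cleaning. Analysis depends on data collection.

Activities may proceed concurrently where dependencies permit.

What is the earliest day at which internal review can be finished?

Literature review waits on its own release at day 1, so it starts at day 1 and finishes at 1 + 4 = day 5.
After literature review (finishes day 5), data collection can start at day 5 and finishes at day 14.
For data cleaning: data collection (finishes day 14, plus 3-day gap → day 17); literature review (finishes day 5, plus 1-day gap → day 6). Taking the maximum gives a start of day 17, and it finishes at 17 + 1 = day 18.
For analysis: data cleaning (finishes day 18); data collection (finishes day 14). Taking the maximum gives a start of day 18, and it finishes at 18 + 9 = day 27.
Writing cannot start until analysis (finishes day 27); data collection (finishes day 14); data cleaning (finishes day 18). The controlling bound is day 27, so writing finishes at 27 + 2 = day 29.
Internal review cannot begin until writing (finishes day 29). It runs from day 29 to 29 + 1 = day 30.

30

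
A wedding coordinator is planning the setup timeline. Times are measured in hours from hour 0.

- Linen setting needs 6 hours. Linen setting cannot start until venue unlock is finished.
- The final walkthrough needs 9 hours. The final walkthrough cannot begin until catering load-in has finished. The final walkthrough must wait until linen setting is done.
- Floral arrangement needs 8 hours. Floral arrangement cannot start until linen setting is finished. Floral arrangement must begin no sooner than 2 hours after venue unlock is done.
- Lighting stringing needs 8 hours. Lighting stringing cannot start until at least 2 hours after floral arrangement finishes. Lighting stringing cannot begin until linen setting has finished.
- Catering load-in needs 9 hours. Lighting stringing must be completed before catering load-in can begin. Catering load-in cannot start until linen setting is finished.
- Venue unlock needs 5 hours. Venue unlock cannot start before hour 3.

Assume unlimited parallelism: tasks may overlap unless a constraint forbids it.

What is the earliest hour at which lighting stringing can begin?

24

Venue unlock cannot begin until its own release at hour 3. It runs from hour 3 to 3 + 5 = hour 8.
Linen setting cannot begin until venue unlock (finishes hour 8). It runs from hour 8 to 8 + 6 = hour 14.
For floral arrangement: linen setting (finishes hour 14); venue unlock (finishes hour 8, plus 2-hour gap → hour 10). Taking the maximum gives a start of hour 14, and it finishes at 14 + 8 = hour 22.
Lighting stringing waits on floral arrangement (finishes hour 22, plus 2-hour gap → hour 24); linen setting (finishes hour 14). The latest of these is hour 24, which is the earliest lighting stringing can start.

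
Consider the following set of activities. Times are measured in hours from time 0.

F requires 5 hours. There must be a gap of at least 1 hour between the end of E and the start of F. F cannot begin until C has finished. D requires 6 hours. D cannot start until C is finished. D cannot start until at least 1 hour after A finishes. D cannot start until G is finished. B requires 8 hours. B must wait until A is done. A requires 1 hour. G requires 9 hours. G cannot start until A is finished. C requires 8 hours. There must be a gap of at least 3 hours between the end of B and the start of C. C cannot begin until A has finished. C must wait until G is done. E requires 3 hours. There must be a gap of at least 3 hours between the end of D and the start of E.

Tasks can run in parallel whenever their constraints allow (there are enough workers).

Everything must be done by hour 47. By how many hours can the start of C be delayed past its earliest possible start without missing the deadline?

9

Nothing blocks A, so it runs from hour 0 to hour 1.
G waits on A (finishes hour 1), so it starts at hour 1 and finishes at 1 + 9 = hour 10.
B cannot begin until A (finishes hour 1). It runs from hour 1 to 1 + 8 = hour 9.
For C: B (finishes hour 9, plus 3-hour gap → hour 12); A (finishes hour 1); G (finishes hour 10). Taking the maximum gives a start of hour 12, and it finishes at 12 + 8 = hour 20.

Working backward from the deadline:
F has no dependents, so it just needs to finish by hour 47. Starting by 47 − 5 = hour 42 achieves that.
E feeds into F (must start by hour 42, minus 1-hour gap → hour 41); so E must finish by hour 41 and therefore start by hour 38.
D has to be done before E (must start by hour 38, minus 3-hour gap → hour 35). That means finishing by hour 35, i.e. starting by 35 − 6 = hour 29.
For C: D (must start by hour 29); F (must start by hour 42). The most restrictive is hour 29; with an 8-hour duration, C must start by hour 21.
So C can start as early as hour 12 and as late as hour 21, giving 21 − 12 = 9 hours of slack.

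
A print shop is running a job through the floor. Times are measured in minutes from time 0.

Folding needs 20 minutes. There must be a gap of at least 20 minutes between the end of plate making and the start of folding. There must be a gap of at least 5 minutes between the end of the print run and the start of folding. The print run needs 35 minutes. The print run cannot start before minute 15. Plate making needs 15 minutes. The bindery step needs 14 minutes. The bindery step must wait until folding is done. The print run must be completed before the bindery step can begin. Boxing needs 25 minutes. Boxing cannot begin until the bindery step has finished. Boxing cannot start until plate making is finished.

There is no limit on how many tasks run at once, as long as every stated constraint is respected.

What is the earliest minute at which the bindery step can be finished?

89

After its own release at minute 15, the print run can start at minute 15 and finishes at minute 50.
Plate making has no prerequisites, so it starts at minute 0 and finishes at minute 15.
Folding has to wait for plate making (finishes minute 15, plus 20-minute gap → minute 35); the print run (finishes minute 50, plus 5-minute gap → minute 55). The latest of these is minute 55, so folding runs minute 55 to 55 + 20 = minute 75.
For the bindery step: folding (finishes minute 75); the print run (finishes minute 50). Taking the maximum gives a start of minute 75, and it finishes at 75 + 14 = minute 89.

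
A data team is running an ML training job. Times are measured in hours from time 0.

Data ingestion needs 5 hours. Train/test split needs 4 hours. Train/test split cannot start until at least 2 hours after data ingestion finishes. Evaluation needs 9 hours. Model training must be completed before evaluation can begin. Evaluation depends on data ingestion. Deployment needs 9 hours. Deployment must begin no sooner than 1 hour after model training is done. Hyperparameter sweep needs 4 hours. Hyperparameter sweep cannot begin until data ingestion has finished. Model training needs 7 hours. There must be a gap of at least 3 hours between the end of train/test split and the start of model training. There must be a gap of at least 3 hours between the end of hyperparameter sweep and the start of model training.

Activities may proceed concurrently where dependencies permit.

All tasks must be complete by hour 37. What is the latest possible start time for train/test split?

13

Nothing follows evaluation; the deadline of hour 37 is its only limit. It must start by 37 − 9 = hour 28.
Deployment must finish by hour 37; it takes 9 hours, so it must start by 37 − 9 = hour 28.
Model training must finish in time for evaluation (must start by hour 28); deployment (must start by hour 28, minus 1-hour gap → hour 27). The tightest is hour 27, so model training must start by 27 − 7 = hour 20.
Since model training (must start by hour 20, minus 3-hour gap → hour 17) depends on it, train/test split must finish by hour 17. Backing off its 4-hour duration gives a latest start of hour 13.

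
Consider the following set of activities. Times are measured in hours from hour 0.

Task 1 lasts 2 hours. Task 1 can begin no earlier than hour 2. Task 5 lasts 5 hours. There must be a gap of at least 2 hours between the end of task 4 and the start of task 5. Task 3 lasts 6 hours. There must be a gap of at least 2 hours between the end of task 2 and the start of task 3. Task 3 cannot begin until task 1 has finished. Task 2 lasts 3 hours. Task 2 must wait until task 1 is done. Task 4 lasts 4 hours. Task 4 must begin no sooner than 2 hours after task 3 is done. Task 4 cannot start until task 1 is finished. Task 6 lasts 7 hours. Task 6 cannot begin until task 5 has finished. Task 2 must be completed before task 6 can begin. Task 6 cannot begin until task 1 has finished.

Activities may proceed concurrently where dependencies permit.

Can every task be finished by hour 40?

Yes

Task 1 cannot begin until its own release at hour 2. It runs from hour 2 to 2 + 2 = hour 4.
After task 1 (finishes hour 4), task 2 can start at hour 4 and finishes at hour 7.
Task 3 cannot start until task 2 (finishes hour 7, plus 2-hour gap → hour 9); task 1 (finishes hour 4). The controlling bound is hour 9, so task 3 finishes at 9 + 6 = hour 15.
Task 4 needs all of task 3 (finishes hour 15, plus 2-hour gap → hour 17); task 1 (finishes hour 4). That puts its earliest start at hour 17; it finishes at 17 + 4 = hour 21.
After task 4 (finishes hour 21, plus 2-hour gap → hour 23), task 5 can start at hour 23 and finishes at hour 28.
Task 6 needs all of task 5 (finishes hour 28); task 2 (finishes hour 7); task 1 (finishes hour 4). That puts its earliest start at hour 28; it finishes at 28 + 7 = hour 35.
Every task is finished by hour 35, which is no later than the deadline of 40, so the schedule is feasible.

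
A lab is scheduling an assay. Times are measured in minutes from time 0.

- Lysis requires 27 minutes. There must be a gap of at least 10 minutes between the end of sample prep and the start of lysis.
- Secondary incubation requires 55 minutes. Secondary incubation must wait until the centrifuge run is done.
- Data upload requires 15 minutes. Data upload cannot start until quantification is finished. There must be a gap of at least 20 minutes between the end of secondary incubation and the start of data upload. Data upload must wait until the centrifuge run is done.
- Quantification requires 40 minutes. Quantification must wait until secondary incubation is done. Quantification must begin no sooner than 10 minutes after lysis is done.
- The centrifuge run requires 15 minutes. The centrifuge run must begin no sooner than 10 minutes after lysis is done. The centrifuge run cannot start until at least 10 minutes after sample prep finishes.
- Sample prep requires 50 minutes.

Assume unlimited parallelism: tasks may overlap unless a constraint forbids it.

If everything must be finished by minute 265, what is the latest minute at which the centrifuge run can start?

140

Nothing follows data upload; the deadline of minute 265 is its only limit. It must start by 265 − 15 = minute 250.
Quantification has to be done before data upload (must start by minute 250). That means finishing by minute 250, i.e. starting by 250 − 40 = minute 210.
For secondary incubation: quantification (must start by minute 210); data upload (must start by minute 250, minus 20-minute gap → minute 230). The most restrictive is minute 210; with a 55-minute duration, secondary incubation must start by minute 155.
The centrifuge run must finish in time for secondary incubation (must start by minute 155); data upload (must start by minute 250). The tightest is minute 155, so the centrifuge run must start by 155 − 15 = minute 140.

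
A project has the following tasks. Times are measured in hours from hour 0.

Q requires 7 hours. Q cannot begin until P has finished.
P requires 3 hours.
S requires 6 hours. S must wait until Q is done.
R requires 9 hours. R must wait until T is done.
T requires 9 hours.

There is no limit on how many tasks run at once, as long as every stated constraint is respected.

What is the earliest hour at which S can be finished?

16

P can start immediately at hour 0; it finishes at hour 3.
After P (finishes hour 3), Q can start at hour 3 and finishes at hour 10.
After Q (finishes hour 10), S can start at hour 10 and finishes at hour 16.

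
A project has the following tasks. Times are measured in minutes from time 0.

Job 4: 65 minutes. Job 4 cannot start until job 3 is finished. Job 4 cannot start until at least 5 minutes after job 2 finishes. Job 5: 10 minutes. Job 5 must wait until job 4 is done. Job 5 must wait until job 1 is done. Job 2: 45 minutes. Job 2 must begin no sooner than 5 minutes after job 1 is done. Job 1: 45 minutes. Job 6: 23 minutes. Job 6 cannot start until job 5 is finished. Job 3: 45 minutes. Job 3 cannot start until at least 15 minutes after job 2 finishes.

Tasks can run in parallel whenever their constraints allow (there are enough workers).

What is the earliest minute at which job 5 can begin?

220

Job 1 can start immediately at minute 0; it finishes at minute 45.
Job 2 waits on job 1 (finishes minute 45, plus 5-minute gap → minute 50), so it starts at minute 50 and finishes at 50 + 45 = minute 95.
Job 3 cannot begin until job 2 (finishes minute 95, plus 15-minute gap → minute 110). It runs from minute 110 to 110 + 45 = minute 155.
Job 4 has to wait for job 3 (finishes minute 155); job 2 (finishes minute 95, plus 5-minute gap → minute 100). The latest of these is minute 155, so job 4 runs minute 155 to 155 + 65 = minute 220.
Job 5 waits on job 4 (finishes minute 220); job 1 (finishes minute 45). The latest of these is minute 220, which is the earliest job 5 can start.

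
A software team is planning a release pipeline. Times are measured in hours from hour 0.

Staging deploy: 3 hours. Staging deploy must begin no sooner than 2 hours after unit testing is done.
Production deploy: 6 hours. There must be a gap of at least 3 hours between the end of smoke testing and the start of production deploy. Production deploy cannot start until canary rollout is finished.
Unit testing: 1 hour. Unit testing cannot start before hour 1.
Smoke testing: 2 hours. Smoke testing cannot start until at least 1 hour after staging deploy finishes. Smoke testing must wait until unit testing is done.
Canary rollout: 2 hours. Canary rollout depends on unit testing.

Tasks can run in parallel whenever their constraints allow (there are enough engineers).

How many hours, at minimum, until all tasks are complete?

19

Unit testing waits on its own release at hour 1, so it starts at hour 1 and finishes at 1 + 1 = hour 2.
After unit testing (finishes hour 2), canary rollout can start at hour 2 and finishes at hour 4.
Staging deploy cannot begin until unit testing (finishes hour 2, plus 2-hour gap → hour 4). It runs from hour 4 to 4 + 3 = hour 7.
Smoke testing has to wait for staging deploy (finishes hour 7, plus 1-hour gap → hour 8); unit testing (finishes hour 2). The latest of these is hour 8, so smoke testing runs hour 8 to 8 + 2 = hour 10.
Production deploy needs all of smoke testing (finishes hour 10, plus 3-hour gap → hour 13); canary rollout (finishes hour 4). That puts its earliest start at hour 13; it finishes at 13 + 6 = hour 19.
All tasks are finished once the last one completes. Finish times: Unit testing at 2, Staging deploy at 7, Smoke testing at 10, Canary rollout at 4, Production deploy at 19. The latest is hour 19.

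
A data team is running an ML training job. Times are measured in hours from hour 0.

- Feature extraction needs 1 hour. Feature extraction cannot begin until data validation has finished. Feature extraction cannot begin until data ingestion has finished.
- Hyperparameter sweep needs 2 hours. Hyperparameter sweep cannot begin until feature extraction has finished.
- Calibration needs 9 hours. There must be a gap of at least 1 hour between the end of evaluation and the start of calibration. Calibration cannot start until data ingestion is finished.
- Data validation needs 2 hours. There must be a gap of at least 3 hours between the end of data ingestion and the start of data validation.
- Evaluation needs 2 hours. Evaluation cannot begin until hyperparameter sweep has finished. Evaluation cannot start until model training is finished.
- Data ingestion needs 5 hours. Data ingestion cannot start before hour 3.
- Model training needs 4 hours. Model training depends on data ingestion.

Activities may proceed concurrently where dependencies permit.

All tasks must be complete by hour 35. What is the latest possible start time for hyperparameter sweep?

21

To finish by hour 35, calibration (duration 9) must start no later than hour 26.
Evaluation feeds into calibration (must start by hour 26, minus 1-hour gap → hour 25); so evaluation must finish by hour 25 and therefore start by hour 23.
Hyperparameter sweep has to be done before evaluation (must start by hour 23). That means finishing by hour 23, i.e. starting by 23 − 2 = hour 21.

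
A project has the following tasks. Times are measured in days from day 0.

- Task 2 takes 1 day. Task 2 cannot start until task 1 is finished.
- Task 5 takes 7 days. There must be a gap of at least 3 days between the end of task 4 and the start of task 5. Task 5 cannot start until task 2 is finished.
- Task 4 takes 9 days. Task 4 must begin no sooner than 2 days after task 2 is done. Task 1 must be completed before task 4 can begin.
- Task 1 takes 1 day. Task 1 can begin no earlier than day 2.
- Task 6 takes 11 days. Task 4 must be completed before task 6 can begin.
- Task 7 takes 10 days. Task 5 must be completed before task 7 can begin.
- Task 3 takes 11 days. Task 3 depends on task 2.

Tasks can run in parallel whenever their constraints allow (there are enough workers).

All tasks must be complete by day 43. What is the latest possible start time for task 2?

11

To finish by day 43, task 3 (duration 11) must start no later than day 32.
Task 7 has no dependents, so it just needs to finish by day 43. Starting by 43 − 10 = day 33 achieves that.
Since task 7 (must start by day 33) depends on it, task 5 must finish by day 33. Backing off its 7-day duration gives a latest start of day 26.
Task 6 must finish by day 43; it takes 11 days, so it must start by 43 − 11 = day 32.
For task 4: task 5 (must start by day 26, minus 3-day gap → day 23); task 6 (must start by day 32). The most restrictive is day 23; with a 9-day duration, task 4 must start by day 14.
For task 2: task 3 (must start by day 32); task 4 (must start by day 14, minus 2-day gap → day 12); task 5 (must start by day 26). The most restrictive is day 12; with a 1-day duration, task 2 must start by day 11.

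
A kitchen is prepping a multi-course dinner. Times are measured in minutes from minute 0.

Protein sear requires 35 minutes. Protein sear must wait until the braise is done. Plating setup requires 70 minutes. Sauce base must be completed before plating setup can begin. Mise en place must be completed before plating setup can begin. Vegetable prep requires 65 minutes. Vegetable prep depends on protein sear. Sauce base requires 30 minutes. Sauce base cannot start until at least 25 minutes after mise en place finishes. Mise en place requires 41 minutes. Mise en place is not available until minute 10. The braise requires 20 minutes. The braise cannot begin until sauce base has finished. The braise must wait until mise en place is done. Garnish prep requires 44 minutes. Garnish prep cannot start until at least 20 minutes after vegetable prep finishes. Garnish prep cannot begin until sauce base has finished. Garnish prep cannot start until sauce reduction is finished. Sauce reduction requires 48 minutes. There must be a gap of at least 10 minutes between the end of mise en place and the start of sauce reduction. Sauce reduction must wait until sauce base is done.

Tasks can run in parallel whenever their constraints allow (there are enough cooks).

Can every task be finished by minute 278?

No

Mise en place cannot begin until its own release at minute 10. It runs from minute 10 to 10 + 41 = minute 51.
After mise en place (finishes minute 51, plus 25-minute gap → minute 76), sauce base can start at minute 76 and finishes at minute 106.
Plating setup needs all of sauce base (finishes minute 106); mise en place (finishes minute 51). That puts its earliest start at minute 106; it finishes at 106 + 70 = minute 176.
Sauce reduction has to wait for mise en place (finishes minute 51, plus 10-minute gap → minute 61); sauce base (finishes minute 106). The latest of these is minute 106, so sauce reduction runs minute 106 to 106 + 48 = minute 154.
The braise needs all of sauce base (finishes minute 106); mise en place (finishes minute 51). That puts its earliest start at minute 106; it finishes at 106 + 20 = minute 126.
Protein sear waits on the braise (finishes minute 126), so it starts at minute 126 and finishes at 126 + 35 = minute 161.
Vegetable prep waits on protein sear (finishes minute 161), so it starts at minute 161 and finishes at 161 + 65 = minute 226.
Garnish prep cannot start until vegetable prep (finishes minute 226, plus 20-minute gap → minute 246); sauce base (finishes minute 106); sauce reduction (finishes minute 154). The controlling bound is minute 246, so garnish prep finishes at 246 + 44 = minute 290.
The earliest everything can be done is minute 290, which is after the deadline of 278, so it is not possible.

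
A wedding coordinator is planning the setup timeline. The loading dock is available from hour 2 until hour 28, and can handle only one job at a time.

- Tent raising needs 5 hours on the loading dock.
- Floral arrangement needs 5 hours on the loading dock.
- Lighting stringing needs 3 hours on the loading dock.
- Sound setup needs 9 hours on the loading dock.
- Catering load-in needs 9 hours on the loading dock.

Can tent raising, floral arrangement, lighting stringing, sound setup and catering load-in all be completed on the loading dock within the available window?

No

The loading dock window is 28 − 2 = 26 hours.
Running back to back, the jobs need 5 + 5 + 3 + 9 + 9 = 31 hours on the loading dock.
Since 31 > 26, they cannot all fit.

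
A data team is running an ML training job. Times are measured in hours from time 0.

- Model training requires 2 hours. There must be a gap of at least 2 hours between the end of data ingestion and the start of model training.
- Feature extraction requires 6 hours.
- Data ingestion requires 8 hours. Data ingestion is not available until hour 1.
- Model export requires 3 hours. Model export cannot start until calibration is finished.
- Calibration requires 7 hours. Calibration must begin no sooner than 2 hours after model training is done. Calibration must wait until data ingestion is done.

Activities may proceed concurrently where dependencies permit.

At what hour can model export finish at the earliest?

Data ingestion waits on its own release at hour 1, so it starts at hour 1 and finishes at 1 + 8 = hour 9.
After data ingestion (finishes hour 9, plus 2-hour gap → hour 11), model training can start at hour 11 and finishes at hour 13.
Calibration needs all of model training (finishes hour 13, plus 2-hour gap → hour 15); data ingestion (finishes hour 9). That puts its earliest start at hour 15; it finishes at 15 + 7 = hour 22.
Model export cannot begin until calibration (finishes hour 22). It runs from hour 22 to 22 + 3 = hour 25.

25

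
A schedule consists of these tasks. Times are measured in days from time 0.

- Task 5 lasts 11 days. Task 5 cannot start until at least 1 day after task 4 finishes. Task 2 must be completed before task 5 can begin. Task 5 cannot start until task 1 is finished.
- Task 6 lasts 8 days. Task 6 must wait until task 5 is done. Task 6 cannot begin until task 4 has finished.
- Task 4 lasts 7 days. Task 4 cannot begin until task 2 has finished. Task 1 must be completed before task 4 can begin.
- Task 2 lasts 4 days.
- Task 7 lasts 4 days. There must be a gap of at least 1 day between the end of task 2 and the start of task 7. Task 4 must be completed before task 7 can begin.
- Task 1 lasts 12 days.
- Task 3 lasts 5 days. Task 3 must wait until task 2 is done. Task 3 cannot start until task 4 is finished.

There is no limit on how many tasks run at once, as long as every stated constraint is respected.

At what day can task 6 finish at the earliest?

Task 2 has no prerequisites, so it starts at day 0 and finishes at day 4.
Task 1 can start immediately at day 0; it finishes at day 12.
For task 4: task 2 (finishes day 4); task 1 (finishes day 12). Taking the maximum gives a start of day 12, and it finishes at 12 + 7 = day 19.
Task 5 cannot start until task 4 (finishes day 19, plus 1-day gap → day 20); task 2 (finishes day 4); task 1 (finishes day 12). The controlling bound is day 20, so task 5 finishes at 20 + 11 = day 31.
Task 6 cannot start until task 5 (finishes day 31); task 4 (finishes day 19). The controlling bound is day 31, so task 6 finishes at 31 + 8 = day 39.

39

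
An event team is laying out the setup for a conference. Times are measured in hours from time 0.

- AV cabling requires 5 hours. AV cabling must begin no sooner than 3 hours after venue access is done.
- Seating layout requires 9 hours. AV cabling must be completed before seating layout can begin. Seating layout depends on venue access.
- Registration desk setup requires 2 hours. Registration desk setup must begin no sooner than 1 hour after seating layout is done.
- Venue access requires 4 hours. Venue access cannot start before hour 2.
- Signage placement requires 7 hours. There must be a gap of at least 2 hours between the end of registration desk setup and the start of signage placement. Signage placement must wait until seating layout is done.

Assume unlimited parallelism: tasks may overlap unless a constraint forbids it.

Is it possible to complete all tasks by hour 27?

No

Venue access waits on its own release at hour 2, so it starts at hour 2 and finishes at 2 + 4 = hour 6.
AV cabling waits on venue access (finishes hour 6, plus 3-hour gap → hour 9), so it starts at hour 9 and finishes at 9 + 5 = hour 14.
For seating layout: AV cabling (finishes hour 14); venue access (finishes hour 6). Taking the maximum gives a start of hour 14, and it finishes at 14 + 9 = hour 23.
After seating layout (finishes hour 23, plus 1-hour gap → hour 24), registration desk setup can start at hour 24 and finishes at hour 26.
Signage placement has to wait for registration desk setup (finishes hour 26, plus 2-hour gap → hour 28); seating layout (finishes hour 23). The latest of these is hour 28, so signage placement runs hour 28 to 28 + 7 = hour 35.
The earliest everything can be done is hour 35, which is after the deadline of 27, so it is not possible.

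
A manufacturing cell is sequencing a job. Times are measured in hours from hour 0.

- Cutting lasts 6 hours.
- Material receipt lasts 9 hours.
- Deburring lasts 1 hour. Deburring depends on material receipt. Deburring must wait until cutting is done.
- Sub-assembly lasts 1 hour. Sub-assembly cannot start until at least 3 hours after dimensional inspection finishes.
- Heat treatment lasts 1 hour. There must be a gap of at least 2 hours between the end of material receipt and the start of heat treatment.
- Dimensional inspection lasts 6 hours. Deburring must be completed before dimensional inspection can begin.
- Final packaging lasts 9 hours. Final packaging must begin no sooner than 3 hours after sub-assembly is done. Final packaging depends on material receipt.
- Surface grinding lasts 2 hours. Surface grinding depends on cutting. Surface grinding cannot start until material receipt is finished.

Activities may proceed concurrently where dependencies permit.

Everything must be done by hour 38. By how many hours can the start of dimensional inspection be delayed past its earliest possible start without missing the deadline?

6

Cutting has no prerequisites, so it starts at hour 0 and finishes at hour 6.
Material receipt can start immediately at hour 0; it finishes at hour 9.
Deburring has to wait for material receipt (finishes hour 9); cutting (finishes hour 6). The latest of these is hour 9, so deburring runs hour 9 to 9 + 1 = hour 10.
Dimensional inspection waits on deburring (finishes hour 10), so it starts at hour 10 and finishes at 10 + 6 = hour 16.

Working backward from the deadline:
Nothing follows final packaging; the deadline of hour 38 is its only limit. It must start by 38 − 9 = hour 29.
Sub-assembly feeds into final packaging (must start by hour 29, minus 3-hour gap → hour 26); so sub-assembly must finish by hour 26 and therefore start by hour 25.
Since sub-assembly (must start by hour 25, minus 3-hour gap → hour 22) depends on it, dimensional inspection must finish by hour 22. Backing off its 6-hour duration gives a latest start of hour 16.
So dimensional inspection can start as early as hour 10 and as late as hour 16, giving 16 − 10 = 6 hours of slack.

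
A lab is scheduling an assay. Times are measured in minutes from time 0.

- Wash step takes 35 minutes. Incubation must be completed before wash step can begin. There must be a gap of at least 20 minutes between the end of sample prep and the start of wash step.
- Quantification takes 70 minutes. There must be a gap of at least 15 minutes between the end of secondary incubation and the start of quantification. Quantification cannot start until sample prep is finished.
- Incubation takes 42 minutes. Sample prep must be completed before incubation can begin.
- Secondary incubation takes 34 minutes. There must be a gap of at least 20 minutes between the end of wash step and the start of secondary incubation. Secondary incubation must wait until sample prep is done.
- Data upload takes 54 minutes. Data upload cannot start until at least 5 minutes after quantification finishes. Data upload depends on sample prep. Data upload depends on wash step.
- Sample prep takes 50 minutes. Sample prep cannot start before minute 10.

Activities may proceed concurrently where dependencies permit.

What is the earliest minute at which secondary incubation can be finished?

Sample prep cannot begin until its own release at minute 10. It runs from minute 10 to 10 + 50 = minute 60.
Incubation waits on sample prep (finishes minute 60), so it starts at minute 60 and finishes at 60 + 42 = minute 102.
Wash step needs all of incubation (finishes minute 102); sample prep (finishes minute 60, plus 20-minute gap → minute 80). That puts its earliest start at minute 102; it finishes at 102 + 35 = minute 137.
For secondary incubation: wash step (finishes minute 137, plus 20-minute gap → minute 157); sample prep (finishes minute 60). Taking the maximum gives a start of minute 157, and it finishes at 157 + 34 = minute 191.

191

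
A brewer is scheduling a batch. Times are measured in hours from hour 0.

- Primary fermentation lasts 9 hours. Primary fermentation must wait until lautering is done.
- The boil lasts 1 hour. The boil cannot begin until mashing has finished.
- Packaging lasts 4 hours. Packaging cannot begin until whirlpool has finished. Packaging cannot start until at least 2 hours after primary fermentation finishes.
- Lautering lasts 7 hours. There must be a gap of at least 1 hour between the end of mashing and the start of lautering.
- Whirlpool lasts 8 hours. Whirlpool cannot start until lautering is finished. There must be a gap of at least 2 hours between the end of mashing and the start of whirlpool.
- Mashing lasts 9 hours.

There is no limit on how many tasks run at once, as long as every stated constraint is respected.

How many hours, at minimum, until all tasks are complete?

Nothing blocks mashing, so it runs from hour 0 to hour 9.
The boil waits on mashing (finishes hour 9), so it starts at hour 9 and finishes at 9 + 1 = hour 10.
After mashing (finishes hour 9, plus 1-hour gap → hour 10), lautering can start at hour 10 and finishes at hour 17.
Primary fermentation waits on lautering (finishes hour 17), so it starts at hour 17 and finishes at 17 + 9 = hour 26.
Whirlpool has to wait for lautering (finishes hour 17); mashing (finishes hour 9, plus 2-hour gap → hour 11). The latest of these is hour 17, so whirlpool runs hour 17 to 17 + 8 = hour 25.
Packaging has to wait for whirlpool (finishes hour 25); primary fermentation (finishes hour 26, plus 2-hour gap → hour 28). The latest of these is hour 28, so packaging runs hour 28 to 28 + 4 = hour 32.
All tasks are finished once the last one completes. Finish times: Mashing at 9, Lautering at 17, The boil at 10, Whirlpool at 25, Primary fermentation at 26, Packaging at 32. The latest is hour 32.

32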